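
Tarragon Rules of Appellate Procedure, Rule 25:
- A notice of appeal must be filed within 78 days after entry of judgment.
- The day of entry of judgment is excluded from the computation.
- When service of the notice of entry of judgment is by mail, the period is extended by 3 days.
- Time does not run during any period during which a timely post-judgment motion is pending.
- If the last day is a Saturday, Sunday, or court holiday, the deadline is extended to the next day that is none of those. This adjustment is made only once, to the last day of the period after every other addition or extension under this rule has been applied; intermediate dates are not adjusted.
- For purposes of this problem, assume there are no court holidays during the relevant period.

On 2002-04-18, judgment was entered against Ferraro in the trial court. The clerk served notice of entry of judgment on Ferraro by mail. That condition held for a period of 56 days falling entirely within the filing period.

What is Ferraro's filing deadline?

September 2, 2002

78 days after 2002-04-18 is July 5, 2002.
Service was by mail, adding 3 days: July 5, 2002 + 3 days = July 8, 2002.
Tolling adds 56 days: July 8, 2002 + 56 days = September 2, 2002.
September 2, 2002 is a Monday and not a court holiday, so no extension applies.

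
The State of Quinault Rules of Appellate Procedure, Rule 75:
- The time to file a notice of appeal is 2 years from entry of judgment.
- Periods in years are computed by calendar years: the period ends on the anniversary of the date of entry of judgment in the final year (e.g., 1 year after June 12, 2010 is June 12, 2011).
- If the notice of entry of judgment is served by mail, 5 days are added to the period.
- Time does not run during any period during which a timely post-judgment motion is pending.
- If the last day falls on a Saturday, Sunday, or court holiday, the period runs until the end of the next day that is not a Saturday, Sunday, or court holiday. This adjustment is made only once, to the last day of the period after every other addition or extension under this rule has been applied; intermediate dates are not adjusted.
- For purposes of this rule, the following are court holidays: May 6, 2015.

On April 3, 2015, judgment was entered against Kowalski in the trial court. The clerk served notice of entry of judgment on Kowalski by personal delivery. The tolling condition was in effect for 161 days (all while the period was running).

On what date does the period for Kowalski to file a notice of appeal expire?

2 years after April 3, 2015 is April 3, 2017.
Service was not by mail, so no mail extension applies.
Tolling adds 161 days: April 3, 2017 + 161 days = September 11, 2017.
September 11, 2017 is a Monday and not a court holiday, so no extension applies.

September 11, 2017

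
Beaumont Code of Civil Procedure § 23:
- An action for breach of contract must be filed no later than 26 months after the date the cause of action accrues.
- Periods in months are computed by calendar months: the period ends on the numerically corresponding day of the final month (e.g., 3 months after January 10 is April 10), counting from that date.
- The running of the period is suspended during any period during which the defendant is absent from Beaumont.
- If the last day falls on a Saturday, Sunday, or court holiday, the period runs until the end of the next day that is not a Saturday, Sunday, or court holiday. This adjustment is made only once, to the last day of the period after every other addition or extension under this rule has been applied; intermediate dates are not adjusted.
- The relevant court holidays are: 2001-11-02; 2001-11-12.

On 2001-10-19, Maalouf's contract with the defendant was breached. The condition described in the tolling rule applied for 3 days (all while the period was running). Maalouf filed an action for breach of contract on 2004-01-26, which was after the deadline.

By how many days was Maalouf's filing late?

35 days

26 months after 2001-10-19 is December 19, 2003.
Tolling adds 3 days: December 19, 2003 + 3 days = December 22, 2003.
December 22, 2003 is a Monday and not a court holiday, so no extension applies.
The deadline is December 22, 2003; from December 22, 2003 to January 26, 2004 is 35 days.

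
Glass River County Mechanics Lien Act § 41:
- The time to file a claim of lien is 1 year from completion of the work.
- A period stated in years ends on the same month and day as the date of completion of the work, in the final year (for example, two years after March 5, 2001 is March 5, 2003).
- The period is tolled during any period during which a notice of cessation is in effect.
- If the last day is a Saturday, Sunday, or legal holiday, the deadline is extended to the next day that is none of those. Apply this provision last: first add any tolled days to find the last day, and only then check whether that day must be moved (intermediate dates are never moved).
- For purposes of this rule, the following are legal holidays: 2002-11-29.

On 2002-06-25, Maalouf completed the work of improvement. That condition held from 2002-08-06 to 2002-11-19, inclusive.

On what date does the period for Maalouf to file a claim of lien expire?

1 year after 2002-06-25 is June 25, 2003.
From August 6, 2002 through November 19, 2002 inclusive is 106 days; tolling adds 106 days: June 25, 2003 + 106 days = October 9, 2003.
October 9, 2003 is a Thursday and not a legal holiday, so no extension applies.

October 9, 2003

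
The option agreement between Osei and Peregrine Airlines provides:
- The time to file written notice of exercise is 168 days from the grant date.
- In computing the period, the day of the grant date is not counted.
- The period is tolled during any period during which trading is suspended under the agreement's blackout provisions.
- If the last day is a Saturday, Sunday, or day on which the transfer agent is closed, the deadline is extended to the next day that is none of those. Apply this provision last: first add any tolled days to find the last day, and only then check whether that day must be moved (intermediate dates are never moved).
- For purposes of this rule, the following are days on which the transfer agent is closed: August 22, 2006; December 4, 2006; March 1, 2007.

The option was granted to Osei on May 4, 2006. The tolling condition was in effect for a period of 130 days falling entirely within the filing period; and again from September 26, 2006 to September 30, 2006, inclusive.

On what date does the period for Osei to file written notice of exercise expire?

168 days after May 4, 2006 is October 19, 2006.
Tolling adds 130 days: October 19, 2006 + 130 days = February 26, 2007.
From September 26, 2006 through September 30, 2006 inclusive is 5 days; tolling adds 5 days: February 26, 2007 + 5 days = March 3, 2007.
March 3, 2007 is Saturday; March 4, 2007 is Sunday. The next qualifying day is March 5, 2007.

March 5, 2007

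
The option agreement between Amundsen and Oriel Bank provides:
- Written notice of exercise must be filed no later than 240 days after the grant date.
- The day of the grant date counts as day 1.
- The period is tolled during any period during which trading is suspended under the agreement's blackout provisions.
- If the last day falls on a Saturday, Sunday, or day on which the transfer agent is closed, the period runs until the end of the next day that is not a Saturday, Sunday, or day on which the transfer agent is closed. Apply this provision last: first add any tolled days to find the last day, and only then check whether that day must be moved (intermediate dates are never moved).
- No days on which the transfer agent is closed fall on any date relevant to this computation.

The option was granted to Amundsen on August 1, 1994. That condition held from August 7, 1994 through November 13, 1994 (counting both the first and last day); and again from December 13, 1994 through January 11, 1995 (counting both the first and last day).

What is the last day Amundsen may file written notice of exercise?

August 4, 1995

Counting August 1, 1994 as day 1, day 240 is March 28, 1995.
From August 7, 1994 through November 13, 1994 inclusive is 99 days; tolling adds 99 days: March 28, 1995 + 99 days = July 5, 1995.
From December 13, 1994 through January 11, 1995 inclusive is 30 days; tolling adds 30 days: July 5, 1995 + 30 days = August 4, 1995.
August 4, 1995 is a Friday and not a day on which the transfer agent is closed, so no extension applies.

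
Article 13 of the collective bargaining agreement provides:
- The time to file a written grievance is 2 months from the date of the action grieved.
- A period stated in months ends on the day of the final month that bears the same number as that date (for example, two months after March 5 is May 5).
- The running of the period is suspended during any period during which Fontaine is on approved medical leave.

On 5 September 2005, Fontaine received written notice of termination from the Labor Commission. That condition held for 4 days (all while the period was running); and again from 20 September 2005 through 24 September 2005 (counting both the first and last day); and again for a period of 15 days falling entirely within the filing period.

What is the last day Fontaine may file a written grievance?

2 months after 5 September 2005 is November 5, 2005.
Tolling adds 4 days: November 5, 2005 + 4 days = November 9, 2005.
From September 20, 2005 through September 24, 2005 inclusive is 5 days; tolling adds 5 days: November 9, 2005 + 5 days = November 14, 2005.
Tolling adds 15 days: November 14, 2005 + 15 days = November 29, 2005.

November 29, 2005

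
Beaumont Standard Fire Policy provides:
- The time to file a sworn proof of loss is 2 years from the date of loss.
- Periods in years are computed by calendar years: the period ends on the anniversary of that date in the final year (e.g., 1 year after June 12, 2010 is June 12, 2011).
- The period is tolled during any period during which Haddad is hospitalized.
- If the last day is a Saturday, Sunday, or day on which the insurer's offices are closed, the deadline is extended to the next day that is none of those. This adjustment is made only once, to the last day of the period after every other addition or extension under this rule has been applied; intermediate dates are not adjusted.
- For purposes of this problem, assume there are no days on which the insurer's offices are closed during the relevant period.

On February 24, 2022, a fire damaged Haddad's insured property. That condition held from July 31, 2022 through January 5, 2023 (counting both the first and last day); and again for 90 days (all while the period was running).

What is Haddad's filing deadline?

October 30, 2024

2 years after February 24, 2022 is February 24, 2024.
From July 31, 2022 through January 5, 2023 inclusive is 159 days; tolling adds 159 days: February 24, 2024 + 159 days = August 1, 2024.
Tolling adds 90 days: August 1, 2024 + 90 days = October 30, 2024.
October 30, 2024 is a Wednesday and not a day on which the insurer's offices are closed, so no extension applies.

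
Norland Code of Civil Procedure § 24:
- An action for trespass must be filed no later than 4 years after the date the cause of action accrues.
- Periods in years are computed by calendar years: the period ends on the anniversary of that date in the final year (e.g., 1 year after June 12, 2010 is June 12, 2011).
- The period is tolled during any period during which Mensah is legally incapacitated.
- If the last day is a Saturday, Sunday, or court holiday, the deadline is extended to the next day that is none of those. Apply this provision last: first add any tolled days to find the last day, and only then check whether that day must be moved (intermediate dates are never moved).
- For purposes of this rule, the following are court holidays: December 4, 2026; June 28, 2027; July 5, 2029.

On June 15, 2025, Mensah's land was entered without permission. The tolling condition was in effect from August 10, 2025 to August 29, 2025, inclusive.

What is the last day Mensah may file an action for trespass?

4 years after June 15, 2025 is June 15, 2029.
From August 10, 2025 through August 29, 2025 inclusive is 20 days; tolling adds 20 days: June 15, 2029 + 20 days = July 5, 2029.
July 5, 2029 is a listed holiday. The next qualifying day is July 6, 2029.

July 6, 2029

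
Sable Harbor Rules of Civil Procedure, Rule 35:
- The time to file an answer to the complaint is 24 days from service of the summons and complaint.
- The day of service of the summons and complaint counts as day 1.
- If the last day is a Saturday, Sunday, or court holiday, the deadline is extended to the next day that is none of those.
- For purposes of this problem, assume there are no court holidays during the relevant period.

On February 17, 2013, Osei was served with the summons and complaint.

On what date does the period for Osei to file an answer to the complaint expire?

March 12, 2013

Counting February 17, 2013 as day 1, day 24 is March 12, 2013.
March 12, 2013 is a Tuesday and not a court holiday, so no extension applies.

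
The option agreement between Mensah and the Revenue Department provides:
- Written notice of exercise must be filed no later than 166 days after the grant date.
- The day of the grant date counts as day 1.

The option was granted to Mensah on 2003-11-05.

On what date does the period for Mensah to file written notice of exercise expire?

April 18, 2004

Counting 2003-11-05 as day 1, day 166 is April 18, 2004.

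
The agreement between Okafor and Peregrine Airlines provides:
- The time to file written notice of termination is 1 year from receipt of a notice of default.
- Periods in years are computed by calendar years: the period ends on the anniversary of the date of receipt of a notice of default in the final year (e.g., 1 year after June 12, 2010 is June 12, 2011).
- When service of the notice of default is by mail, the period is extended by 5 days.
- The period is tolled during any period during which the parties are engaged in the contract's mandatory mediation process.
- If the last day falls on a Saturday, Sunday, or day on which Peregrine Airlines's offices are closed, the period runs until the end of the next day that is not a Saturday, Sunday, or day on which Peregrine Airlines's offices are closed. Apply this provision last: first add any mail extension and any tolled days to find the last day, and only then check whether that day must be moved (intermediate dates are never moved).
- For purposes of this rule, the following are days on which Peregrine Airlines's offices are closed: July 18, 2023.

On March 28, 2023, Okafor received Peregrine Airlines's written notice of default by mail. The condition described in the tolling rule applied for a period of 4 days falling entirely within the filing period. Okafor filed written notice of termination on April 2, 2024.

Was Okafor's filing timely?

1 year after March 28, 2023 is March 28, 2024.
Service was by mail, adding 5 days: March 28, 2024 + 5 days = April 2, 2024.
Tolling adds 4 days: April 2, 2024 + 4 days = April 6, 2024.
April 6, 2024 is Saturday; April 7, 2024 is Sunday. The next qualifying day is April 8, 2024.
The deadline is April 8, 2024; the filing on April 2, 2024 is on or before that date.

Yes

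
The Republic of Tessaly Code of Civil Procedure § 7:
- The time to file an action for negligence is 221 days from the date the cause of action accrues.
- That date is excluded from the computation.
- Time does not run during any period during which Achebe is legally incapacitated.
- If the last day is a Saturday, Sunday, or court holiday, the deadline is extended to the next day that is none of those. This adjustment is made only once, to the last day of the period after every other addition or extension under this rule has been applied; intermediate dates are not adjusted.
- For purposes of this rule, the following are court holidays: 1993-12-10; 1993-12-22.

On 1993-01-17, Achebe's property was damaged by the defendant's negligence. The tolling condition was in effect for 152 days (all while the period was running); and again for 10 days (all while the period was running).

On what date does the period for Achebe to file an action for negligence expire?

February 4, 1994

221 days after 1993-01-17 is August 26, 1993.
Tolling adds 152 days: August 26, 1993 + 152 days = January 25, 1994.
Tolling adds 10 days: January 25, 1994 + 10 days = February 4, 1994.
February 4, 1994 is a Friday and not a court holiday, so no extension applies.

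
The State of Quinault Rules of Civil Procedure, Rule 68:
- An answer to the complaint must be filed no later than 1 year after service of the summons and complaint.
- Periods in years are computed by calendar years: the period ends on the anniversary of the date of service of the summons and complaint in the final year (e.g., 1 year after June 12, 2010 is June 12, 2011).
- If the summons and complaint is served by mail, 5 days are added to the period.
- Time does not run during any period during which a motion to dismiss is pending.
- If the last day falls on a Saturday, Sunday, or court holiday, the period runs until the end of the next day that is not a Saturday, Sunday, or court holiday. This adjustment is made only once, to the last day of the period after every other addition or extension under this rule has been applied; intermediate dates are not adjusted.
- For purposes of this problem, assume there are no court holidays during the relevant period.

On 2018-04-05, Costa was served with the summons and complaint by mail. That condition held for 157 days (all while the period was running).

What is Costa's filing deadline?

September 16, 2019

1 year after 2018-04-05 is April 5, 2019.
Service was by mail, adding 5 days: April 5, 2019 + 5 days = April 10, 2019.
Tolling adds 157 days: April 10, 2019 + 157 days = September 14, 2019.
September 14, 2019 is Saturday; September 15, 2019 is Sunday. The next qualifying day is September 16, 2019.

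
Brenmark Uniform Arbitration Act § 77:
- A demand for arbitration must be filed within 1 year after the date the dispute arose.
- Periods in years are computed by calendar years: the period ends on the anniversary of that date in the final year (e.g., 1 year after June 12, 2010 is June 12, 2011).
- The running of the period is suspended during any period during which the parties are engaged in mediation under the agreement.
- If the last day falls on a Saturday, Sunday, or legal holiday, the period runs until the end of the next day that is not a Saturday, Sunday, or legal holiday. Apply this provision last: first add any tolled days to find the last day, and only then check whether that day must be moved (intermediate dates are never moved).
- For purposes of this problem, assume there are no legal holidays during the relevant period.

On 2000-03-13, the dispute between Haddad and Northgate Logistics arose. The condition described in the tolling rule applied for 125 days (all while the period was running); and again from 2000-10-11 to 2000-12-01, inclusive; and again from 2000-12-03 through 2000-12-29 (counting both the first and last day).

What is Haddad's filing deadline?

October 3, 2001

1 year after 2000-03-13 is March 13, 2001.
Tolling adds 125 days: March 13, 2001 + 125 days = July 16, 2001.
From October 11, 2000 through December 1, 2000 inclusive is 52 days; tolling adds 52 days: July 16, 2001 + 52 days = September 6, 2001.
From December 3, 2000 through December 29, 2000 inclusive is 27 days; tolling adds 27 days: September 6, 2001 + 27 days = October 3, 2001.
October 3, 2001 is a Wednesday and not a legal holiday, so no extension applies.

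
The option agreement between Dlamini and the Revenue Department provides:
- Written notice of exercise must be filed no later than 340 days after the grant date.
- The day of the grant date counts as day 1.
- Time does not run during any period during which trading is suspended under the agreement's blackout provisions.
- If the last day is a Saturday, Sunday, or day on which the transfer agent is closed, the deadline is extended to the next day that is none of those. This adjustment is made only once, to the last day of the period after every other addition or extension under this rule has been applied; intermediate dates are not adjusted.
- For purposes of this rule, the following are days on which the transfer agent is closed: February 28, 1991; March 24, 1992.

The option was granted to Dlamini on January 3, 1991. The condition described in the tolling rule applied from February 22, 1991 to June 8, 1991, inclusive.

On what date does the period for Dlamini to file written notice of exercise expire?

Counting January 3, 1991 as day 1, day 340 is December 8, 1991.
From February 22, 1991 through June 8, 1991 inclusive is 107 days; tolling adds 107 days: December 8, 1991 + 107 days = March 24, 1992.
March 24, 1992 is a listed holiday. The next qualifying day is March 25, 1992.

March 25, 1992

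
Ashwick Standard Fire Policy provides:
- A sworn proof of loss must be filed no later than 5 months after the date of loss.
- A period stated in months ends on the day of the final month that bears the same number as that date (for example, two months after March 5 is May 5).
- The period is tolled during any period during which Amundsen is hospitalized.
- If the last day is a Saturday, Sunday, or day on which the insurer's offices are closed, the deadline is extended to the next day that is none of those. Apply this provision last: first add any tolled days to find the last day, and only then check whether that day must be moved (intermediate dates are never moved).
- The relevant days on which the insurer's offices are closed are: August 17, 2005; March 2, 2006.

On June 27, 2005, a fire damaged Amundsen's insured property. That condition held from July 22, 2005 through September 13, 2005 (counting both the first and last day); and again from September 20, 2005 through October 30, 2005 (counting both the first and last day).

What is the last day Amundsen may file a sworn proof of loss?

March 3, 2006

5 months after June 27, 2005 is November 27, 2005.
From July 22, 2005 through September 13, 2005 inclusive is 54 days; tolling adds 54 days: November 27, 2005 + 54 days = January 20, 2006.
From September 20, 2005 through October 30, 2005 inclusive is 41 days; tolling adds 41 days: January 20, 2006 + 41 days = March 2, 2006.
March 2, 2006 is a listed holiday. The next qualifying day is March 3, 2006.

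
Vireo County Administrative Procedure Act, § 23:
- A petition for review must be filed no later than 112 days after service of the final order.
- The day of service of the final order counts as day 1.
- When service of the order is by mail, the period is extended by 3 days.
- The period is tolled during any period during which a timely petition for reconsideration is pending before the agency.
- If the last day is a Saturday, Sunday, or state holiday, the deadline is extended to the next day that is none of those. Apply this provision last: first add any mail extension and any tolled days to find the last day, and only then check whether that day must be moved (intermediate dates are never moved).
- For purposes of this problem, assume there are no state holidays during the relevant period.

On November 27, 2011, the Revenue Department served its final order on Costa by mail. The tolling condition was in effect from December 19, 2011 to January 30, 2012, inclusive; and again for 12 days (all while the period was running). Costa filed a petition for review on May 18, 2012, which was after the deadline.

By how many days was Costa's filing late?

4 days

Counting November 27, 2011 as day 1, day 112 is March 17, 2012.
Service was by mail, adding 3 days: March 17, 2012 + 3 days = March 20, 2012.
From December 19, 2011 through January 30, 2012 inclusive is 43 days; tolling adds 43 days: March 20, 2012 + 43 days = May 2, 2012.
Tolling adds 12 days: May 2, 2012 + 12 days = May 14, 2012.
May 14, 2012 is a Monday and not a state holiday, so no extension applies.
The deadline is May 14, 2012; from May 14, 2012 to May 18, 2012 is 4 days.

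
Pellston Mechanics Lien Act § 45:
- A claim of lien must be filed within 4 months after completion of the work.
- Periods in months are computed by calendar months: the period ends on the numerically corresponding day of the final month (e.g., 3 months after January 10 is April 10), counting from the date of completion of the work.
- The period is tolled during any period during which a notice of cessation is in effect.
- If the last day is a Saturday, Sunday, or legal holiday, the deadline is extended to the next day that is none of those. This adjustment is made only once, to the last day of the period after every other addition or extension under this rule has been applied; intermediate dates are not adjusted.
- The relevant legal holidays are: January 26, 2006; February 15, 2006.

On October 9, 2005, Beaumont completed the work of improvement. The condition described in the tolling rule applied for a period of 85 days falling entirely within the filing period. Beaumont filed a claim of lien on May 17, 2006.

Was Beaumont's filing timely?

4 months after October 9, 2005 is February 9, 2006.
Tolling adds 85 days: February 9, 2006 + 85 days = May 5, 2006.
May 5, 2006 is a Friday and not a legal holiday, so no extension applies.
The deadline is May 5, 2006; the filing on May 17, 2006 is after that date.

No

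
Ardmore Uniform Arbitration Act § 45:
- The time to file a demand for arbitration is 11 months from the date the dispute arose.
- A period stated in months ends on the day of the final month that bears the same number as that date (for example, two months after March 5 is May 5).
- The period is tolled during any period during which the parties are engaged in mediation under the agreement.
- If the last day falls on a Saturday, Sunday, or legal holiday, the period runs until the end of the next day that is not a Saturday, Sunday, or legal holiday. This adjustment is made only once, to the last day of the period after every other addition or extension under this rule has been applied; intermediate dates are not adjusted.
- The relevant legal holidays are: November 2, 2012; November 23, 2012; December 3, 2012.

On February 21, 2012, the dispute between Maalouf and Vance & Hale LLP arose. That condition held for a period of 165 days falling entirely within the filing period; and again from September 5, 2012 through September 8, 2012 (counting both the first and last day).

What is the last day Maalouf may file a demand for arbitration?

July 9, 2013

11 months after February 21, 2012 is January 21, 2013.
Tolling adds 165 days: January 21, 2013 + 165 days = July 5, 2013.
From September 5, 2012 through September 8, 2012 inclusive is 4 days; tolling adds 4 days: July 5, 2013 + 4 days = July 9, 2013.
July 9, 2013 is a Tuesday and not a legal holiday, so no extension applies.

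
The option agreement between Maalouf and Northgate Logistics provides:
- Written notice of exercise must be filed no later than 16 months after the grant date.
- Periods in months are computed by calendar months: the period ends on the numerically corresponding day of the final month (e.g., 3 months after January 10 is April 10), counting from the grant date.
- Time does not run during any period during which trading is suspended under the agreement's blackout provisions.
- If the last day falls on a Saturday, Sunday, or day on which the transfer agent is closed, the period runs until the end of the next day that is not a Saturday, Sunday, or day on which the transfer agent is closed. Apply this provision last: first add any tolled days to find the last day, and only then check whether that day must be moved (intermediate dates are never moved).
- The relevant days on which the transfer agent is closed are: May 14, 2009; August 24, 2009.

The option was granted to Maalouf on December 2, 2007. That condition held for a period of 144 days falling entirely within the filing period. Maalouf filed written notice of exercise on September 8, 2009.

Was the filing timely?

No

16 months after December 2, 2007 is April 2, 2009.
Tolling adds 144 days: April 2, 2009 + 144 days = August 24, 2009.
August 24, 2009 is a listed holiday. The next qualifying day is August 25, 2009.
The deadline is August 25, 2009; the filing on September 8, 2009 is after that date.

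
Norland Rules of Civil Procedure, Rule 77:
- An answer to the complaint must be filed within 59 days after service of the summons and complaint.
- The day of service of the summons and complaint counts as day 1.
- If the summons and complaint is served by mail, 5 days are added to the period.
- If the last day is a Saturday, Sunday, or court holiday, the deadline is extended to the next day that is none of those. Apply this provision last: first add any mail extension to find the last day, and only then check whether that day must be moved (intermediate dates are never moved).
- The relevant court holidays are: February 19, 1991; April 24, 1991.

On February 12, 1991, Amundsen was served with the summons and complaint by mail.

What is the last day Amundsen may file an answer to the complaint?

Counting February 12, 1991 as day 1, day 59 is April 11, 1991.
Service was by mail, adding 5 days: April 11, 1991 + 5 days = April 16, 1991.
April 16, 1991 is a Tuesday and not a court holiday, so no extension applies.

April 16, 1991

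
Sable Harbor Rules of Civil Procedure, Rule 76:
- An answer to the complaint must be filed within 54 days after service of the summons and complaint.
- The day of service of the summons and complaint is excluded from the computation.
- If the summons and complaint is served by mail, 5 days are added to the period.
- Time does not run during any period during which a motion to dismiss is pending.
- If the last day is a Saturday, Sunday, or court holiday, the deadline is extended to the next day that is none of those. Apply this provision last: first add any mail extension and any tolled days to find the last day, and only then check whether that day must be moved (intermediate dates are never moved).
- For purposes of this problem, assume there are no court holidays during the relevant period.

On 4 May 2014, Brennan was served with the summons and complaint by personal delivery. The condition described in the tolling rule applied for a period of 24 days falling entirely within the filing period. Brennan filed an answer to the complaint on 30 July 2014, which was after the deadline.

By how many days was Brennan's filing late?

9 days

54 days after 4 May 2014 is June 27, 2014.
Service was not by mail, so no mail extension applies.
Tolling adds 24 days: June 27, 2014 + 24 days = July 21, 2014.
July 21, 2014 is a Monday and not a court holiday, so no extension applies.
The deadline is July 21, 2014; from July 21, 2014 to July 30, 2014 is 9 days.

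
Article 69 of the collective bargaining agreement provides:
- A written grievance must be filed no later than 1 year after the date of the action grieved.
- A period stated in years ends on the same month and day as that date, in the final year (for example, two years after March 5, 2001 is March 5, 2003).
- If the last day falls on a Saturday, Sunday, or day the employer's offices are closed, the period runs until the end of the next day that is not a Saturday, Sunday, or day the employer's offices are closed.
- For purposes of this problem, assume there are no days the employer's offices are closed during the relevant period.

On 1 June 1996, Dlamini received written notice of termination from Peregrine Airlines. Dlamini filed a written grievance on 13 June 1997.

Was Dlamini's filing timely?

No

1 year after 1 June 1996 is June 1, 1997.
June 1, 1997 is Sunday. The next qualifying day is June 2, 1997.
The deadline is June 2, 1997; the filing on June 13, 1997 is after that date.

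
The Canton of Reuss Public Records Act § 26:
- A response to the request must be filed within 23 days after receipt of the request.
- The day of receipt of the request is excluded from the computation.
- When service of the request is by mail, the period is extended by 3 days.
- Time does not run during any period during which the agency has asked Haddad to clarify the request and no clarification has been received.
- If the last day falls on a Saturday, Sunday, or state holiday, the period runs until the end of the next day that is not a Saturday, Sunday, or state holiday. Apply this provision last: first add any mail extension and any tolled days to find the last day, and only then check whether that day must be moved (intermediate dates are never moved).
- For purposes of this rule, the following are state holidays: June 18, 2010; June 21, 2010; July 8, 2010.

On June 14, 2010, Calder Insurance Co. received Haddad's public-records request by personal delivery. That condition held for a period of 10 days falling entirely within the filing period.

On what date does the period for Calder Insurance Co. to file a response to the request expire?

23 days after June 14, 2010 is July 7, 2010.
Service was not by mail, so no mail extension applies.
Tolling adds 10 days: July 7, 2010 + 10 days = July 17, 2010.
July 17, 2010 is Saturday; July 18, 2010 is Sunday. The next qualifying day is July 19, 2010.

July 19, 2010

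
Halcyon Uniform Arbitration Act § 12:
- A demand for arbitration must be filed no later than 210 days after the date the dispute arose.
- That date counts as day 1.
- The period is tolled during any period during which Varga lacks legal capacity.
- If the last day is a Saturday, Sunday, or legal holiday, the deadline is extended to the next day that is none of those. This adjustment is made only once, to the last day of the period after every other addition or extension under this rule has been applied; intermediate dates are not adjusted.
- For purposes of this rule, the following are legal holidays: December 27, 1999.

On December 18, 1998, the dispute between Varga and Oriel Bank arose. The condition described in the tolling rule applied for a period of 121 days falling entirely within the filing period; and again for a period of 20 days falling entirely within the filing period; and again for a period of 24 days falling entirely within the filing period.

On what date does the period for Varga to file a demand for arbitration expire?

December 28, 1999

Counting December 18, 1998 as day 1, day 210 is July 15, 1999.
Tolling adds 121 days: July 15, 1999 + 121 days = November 13, 1999.
Tolling adds 20 days: November 13, 1999 + 20 days = December 3, 1999.
Tolling adds 24 days: December 3, 1999 + 24 days = December 27, 1999.
December 27, 1999 is a listed holiday. The next qualifying day is December 28, 1999.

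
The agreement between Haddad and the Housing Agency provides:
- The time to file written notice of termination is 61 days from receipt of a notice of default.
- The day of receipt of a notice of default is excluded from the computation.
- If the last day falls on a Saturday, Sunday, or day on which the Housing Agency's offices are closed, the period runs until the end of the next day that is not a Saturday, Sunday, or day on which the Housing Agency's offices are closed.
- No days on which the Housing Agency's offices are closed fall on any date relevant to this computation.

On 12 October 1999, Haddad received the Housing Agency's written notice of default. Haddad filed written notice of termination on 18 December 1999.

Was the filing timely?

No

61 days after 12 October 1999 is December 12, 1999.
December 12, 1999 is Sunday. The next qualifying day is December 13, 1999.
The deadline is December 13, 1999; the filing on December 18, 1999 is after that date.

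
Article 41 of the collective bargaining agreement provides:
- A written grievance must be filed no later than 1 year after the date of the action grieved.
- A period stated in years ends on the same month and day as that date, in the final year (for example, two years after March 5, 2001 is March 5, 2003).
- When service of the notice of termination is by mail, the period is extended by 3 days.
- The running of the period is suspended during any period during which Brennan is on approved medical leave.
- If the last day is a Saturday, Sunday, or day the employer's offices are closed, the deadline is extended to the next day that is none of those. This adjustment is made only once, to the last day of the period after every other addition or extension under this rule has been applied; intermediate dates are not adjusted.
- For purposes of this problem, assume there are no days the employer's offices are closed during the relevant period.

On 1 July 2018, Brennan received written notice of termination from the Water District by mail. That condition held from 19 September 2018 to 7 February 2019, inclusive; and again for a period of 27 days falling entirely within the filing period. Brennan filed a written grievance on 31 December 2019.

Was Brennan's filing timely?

1 year after 1 July 2018 is July 1, 2019.
Service was by mail, adding 3 days: July 1, 2019 + 3 days = July 4, 2019.
From September 19, 2018 through February 7, 2019 inclusive is 142 days; tolling adds 142 days: July 4, 2019 + 142 days = November 23, 2019.
Tolling adds 27 days: November 23, 2019 + 27 days = December 20, 2019.
December 20, 2019 is a Friday and not a day the employer's offices are closed, so no extension applies.
The deadline is December 20, 2019; the filing on December 31, 2019 is after that date.

No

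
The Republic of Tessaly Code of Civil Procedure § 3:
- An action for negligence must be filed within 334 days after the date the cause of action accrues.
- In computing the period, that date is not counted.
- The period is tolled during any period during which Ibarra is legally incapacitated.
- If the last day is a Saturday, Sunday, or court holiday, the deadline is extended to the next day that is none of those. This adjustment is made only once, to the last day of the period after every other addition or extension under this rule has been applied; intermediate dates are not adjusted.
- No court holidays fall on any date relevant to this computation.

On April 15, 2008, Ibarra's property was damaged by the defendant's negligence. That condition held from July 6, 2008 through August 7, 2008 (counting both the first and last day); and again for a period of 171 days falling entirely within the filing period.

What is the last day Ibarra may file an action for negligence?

334 days after April 15, 2008 is March 15, 2009.
From July 6, 2008 through August 7, 2008 inclusive is 33 days; tolling adds 33 days: March 15, 2009 + 33 days = April 17, 2009.
Tolling adds 171 days: April 17, 2009 + 171 days = October 5, 2009.
October 5, 2009 is a Monday and not a court holiday, so no extension applies.

October 5, 2009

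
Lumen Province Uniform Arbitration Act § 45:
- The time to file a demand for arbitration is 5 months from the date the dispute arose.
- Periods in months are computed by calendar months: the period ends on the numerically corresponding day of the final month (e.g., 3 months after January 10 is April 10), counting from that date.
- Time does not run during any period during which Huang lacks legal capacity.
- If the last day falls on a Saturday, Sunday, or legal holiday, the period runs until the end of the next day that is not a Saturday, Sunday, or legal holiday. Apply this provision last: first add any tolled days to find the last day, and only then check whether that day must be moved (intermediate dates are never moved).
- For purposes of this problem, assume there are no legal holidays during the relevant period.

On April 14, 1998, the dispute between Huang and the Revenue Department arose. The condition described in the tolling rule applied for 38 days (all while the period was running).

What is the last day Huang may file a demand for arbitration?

5 months after April 14, 1998 is September 14, 1998.
Tolling adds 38 days: September 14, 1998 + 38 days = October 22, 1998.
October 22, 1998 is a Thursday and not a legal holiday, so no extension applies.

October 22, 1998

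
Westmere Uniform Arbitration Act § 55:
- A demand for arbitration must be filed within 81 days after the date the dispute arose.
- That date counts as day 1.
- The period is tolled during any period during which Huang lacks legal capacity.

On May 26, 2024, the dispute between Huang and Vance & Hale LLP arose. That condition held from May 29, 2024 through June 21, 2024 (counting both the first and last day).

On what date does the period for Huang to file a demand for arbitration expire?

Counting May 26, 2024 as day 1, day 81 is August 14, 2024.
From May 29, 2024 through June 21, 2024 inclusive is 24 days; tolling adds 24 days: August 14, 2024 + 24 days = September 7, 2024.

September 7, 2024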